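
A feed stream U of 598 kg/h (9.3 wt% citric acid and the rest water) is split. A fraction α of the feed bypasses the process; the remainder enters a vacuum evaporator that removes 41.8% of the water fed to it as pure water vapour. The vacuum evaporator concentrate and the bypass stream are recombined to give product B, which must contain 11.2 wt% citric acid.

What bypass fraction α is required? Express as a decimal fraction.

0.553

All 598×0.093 = 55.614 kg/h of citric acid reaches B, so B = 55.614/0.112 = 496.55 kg/h and vapour = 101.45 kg/h.
The evaporator receives (1−α)·598 of feed at 0.907 water and removes 0.418 of that water:
0.418×0.907×(1−α)×598 = 101.45
(1−α) = 101.45/226.72 = 0.4475;  α = 0.5525.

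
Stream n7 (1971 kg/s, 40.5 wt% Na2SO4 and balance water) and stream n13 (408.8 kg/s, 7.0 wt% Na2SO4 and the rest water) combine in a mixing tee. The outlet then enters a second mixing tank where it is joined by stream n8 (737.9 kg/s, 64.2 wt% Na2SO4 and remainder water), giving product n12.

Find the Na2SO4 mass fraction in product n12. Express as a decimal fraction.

0.4172

Overall, product flow = 3117.7 kg/s.
Na2SO4 in = 1971×0.405 + 408.8×0.070 + 737.9×0.642 = 1300.6 kg/s.
Na2SO4 fraction in n12 = 0.4172.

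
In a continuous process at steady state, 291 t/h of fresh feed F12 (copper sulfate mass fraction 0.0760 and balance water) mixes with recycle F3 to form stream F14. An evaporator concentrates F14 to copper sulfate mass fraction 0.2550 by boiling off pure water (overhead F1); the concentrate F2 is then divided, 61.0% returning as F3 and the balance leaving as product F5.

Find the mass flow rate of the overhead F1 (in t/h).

204.3 t/h

Overall copper sulfate balance (none leaves overhead): copper sulfate in fresh feed = copper sulfate in product, i.e. 291×0.076 = (1−0.610)·F2·0.255.
F2 = 22.116/(0.255×0.390) = 222.38 t/h.
Recycle F3 = 0.610×222.38 = 135.65 t/h.
Combined feed F14 = 291 + 135.65 = 426.65 t/h.
Overhead F1 = F14 − F2 = 426.65 − 222.38 = 204.27 t/h.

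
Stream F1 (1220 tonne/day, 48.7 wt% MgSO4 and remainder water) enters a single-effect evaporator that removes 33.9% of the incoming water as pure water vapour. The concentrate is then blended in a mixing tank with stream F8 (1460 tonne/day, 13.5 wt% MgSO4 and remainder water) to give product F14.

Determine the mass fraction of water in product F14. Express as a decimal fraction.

Vapour removed = 0.339×0.513×1220 = 212.17 tonne/day; concentrate = 1007.8 tonne/day.
water reaching the mixer = 413.69 (from concentrate) + 1460×0.865 = 1676.6 tonne/day.
Product flow = 1007.8 + 1460 = 2467.8 tonne/day; water fraction = 0.679.

0.679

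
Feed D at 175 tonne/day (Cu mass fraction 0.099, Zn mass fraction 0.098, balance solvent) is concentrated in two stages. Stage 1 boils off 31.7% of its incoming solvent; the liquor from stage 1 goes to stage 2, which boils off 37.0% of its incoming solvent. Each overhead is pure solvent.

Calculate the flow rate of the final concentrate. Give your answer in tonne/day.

94.94 tonne/day

solvent in feed = 175×0.803 = 140.53 tonne/day.
After stage 1: solvent left = (1−0.317)×140.53 = 95.979; stream total = 130.45 tonne/day.
After stage 2: solvent left = (1−0.370)×95.979 = 60.467; final concentrate = 94.942 tonne/day.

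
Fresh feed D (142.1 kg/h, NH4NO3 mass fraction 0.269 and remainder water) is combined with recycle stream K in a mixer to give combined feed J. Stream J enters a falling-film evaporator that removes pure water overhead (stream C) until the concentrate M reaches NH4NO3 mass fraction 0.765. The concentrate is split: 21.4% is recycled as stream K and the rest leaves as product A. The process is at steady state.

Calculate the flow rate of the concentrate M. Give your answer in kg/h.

Overall NH4NO3 balance (none leaves overhead): NH4NO3 in fresh feed = NH4NO3 in product, i.e. 142.1×0.269 = (1−0.214)·M·0.765.
M = 38.225/(0.765×0.786) = 63.571 kg/h.

63.57 kg/h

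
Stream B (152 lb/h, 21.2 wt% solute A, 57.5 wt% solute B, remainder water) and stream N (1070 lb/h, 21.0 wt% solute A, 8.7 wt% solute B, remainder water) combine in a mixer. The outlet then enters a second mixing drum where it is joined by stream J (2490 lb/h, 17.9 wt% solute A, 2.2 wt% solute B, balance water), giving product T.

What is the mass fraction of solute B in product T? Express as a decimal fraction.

Overall, product flow = 3712 lb/h.
solute B in = 152×0.575 + 1070×0.087 + 2490×0.022 = 235.27 lb/h.
solute B fraction in T = 0.0634.

0.0634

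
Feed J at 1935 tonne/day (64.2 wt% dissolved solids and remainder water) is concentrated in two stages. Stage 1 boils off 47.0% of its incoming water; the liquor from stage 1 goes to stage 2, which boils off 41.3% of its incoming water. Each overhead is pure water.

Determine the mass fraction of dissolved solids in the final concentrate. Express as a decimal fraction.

water in feed = 1935×0.358 = 692.73 tonne/day.
After stage 1: water left = (1−0.470)×692.73 = 367.15; stream total = 1609.4 tonne/day.
After stage 2: water left = (1−0.413)×367.15 = 215.52; final concentrate = 1457.8 tonne/day.
dissolved solids fraction = 1242.3/1457.8 = 0.852.

0.852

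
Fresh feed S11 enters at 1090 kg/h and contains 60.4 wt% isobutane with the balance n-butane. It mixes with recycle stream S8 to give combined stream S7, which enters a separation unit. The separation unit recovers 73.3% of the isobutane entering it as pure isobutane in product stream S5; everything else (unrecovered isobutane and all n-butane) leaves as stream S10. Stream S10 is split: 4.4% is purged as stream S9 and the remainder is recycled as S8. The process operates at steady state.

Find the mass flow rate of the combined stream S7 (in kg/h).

n-butane enters only via S11 and leaves only via the purge: 1090×0.396 = 0.044×(n-butane in S10), and the separation unit passes all n-butane, so n-butane in S7 = n-butane in S10 = 9810 kg/h.
isobutane in S7: m_A = 1090×0.604 + (1−0.044)·(1−0.733)·m_A, so m_A = 658.36/0.7447 = 884 kg/h.
S7 = 884 + 9810 = 10694 kg/h.

10690 kg/h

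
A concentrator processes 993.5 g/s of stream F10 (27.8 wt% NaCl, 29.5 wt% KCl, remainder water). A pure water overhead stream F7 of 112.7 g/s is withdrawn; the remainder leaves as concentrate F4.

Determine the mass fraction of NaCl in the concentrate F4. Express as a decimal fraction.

NaCl is not removed: 993.5×0.278 = 276.19 g/s of NaCl enters F4.
Concentrate = 993.5 − 112.7 = 880.8 g/s.
Mass fraction = 276.19/880.8 = 0.314.

0.314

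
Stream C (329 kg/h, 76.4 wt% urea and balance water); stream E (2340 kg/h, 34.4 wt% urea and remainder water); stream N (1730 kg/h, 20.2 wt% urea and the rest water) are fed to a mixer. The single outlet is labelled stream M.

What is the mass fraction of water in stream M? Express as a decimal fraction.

Total flow out = 329 + 2340 + 1730 = 4399 kg/h.
water in = 329×0.236 + 2340×0.656 + 1730×0.798 = 2993.2 kg/h.
water mass fraction in M = 2993.2/4399 = 0.680.

0.680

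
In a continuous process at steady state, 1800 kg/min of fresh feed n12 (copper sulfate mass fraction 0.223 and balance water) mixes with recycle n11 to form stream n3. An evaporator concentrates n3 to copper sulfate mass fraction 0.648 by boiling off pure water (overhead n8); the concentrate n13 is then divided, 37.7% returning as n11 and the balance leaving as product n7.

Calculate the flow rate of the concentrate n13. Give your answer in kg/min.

Overall copper sulfate balance (none leaves overhead): copper sulfate in fresh feed = copper sulfate in product, i.e. 1800×0.223 = (1−0.377)·n13·0.648.
n13 = 401.4/(0.648×0.623) = 994.29 kg/min.

994.3 kg/min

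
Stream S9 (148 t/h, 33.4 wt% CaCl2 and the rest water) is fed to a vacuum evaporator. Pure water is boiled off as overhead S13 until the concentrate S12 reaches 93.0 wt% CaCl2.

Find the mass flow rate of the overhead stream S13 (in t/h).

94.85 t/h

CaCl2 is conserved: 148×0.334 = 49.432 t/h all reports to the concentrate.
Concentrate = 49.432/(target fraction) = 53.153 t/h.
Overhead = 148 − 53.153 = 94.847 t/h.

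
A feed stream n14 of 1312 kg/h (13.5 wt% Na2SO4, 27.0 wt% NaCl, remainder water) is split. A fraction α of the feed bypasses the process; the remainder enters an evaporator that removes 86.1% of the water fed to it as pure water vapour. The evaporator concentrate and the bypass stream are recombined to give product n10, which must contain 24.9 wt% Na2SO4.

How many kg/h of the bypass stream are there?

All 1312×0.135 = 177.12 kg/h of Na2SO4 reaches n10, so n10 = 177.12/0.249 = 711.33 kg/h and vapour = 600.67 kg/h.
The evaporator receives (1−α)·1312 of feed at 0.595 water and removes 0.861 of that water:
0.861×0.595×(1−α)×1312 = 600.67
(1−α) = 600.67/672.13 = 0.8937;  α = 0.1063.
Bypass flow = 0.1063×1312 = 139.48 kg/h.

139.5 kg/h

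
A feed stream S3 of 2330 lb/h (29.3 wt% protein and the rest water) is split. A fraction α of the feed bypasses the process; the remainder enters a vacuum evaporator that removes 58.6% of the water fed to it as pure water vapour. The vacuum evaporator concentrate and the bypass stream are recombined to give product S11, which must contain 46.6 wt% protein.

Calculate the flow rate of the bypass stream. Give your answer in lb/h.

All 2330×0.293 = 682.69 lb/h of protein reaches S11, so S11 = 682.69/0.466 = 1465 lb/h and vapour = 865 lb/h.
The evaporator receives (1−α)·2330 of feed at 0.707 water and removes 0.586 of that water:
0.586×0.707×(1−α)×2330 = 865
(1−α) = 865/965.32 = 0.8961;  α = 0.1039.
Bypass flow = 0.1039×2330 = 242.15 lb/h.

242.2 lb/h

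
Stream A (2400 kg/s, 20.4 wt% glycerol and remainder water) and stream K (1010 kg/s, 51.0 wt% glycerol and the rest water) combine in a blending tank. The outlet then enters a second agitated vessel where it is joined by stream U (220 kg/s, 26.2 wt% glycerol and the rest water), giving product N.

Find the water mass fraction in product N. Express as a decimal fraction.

Overall, product flow = 3630 kg/s.
water in = 2400×0.796 + 1010×0.490 + 220×0.738 = 2567.7 kg/s.
water fraction in N = 0.707.

0.707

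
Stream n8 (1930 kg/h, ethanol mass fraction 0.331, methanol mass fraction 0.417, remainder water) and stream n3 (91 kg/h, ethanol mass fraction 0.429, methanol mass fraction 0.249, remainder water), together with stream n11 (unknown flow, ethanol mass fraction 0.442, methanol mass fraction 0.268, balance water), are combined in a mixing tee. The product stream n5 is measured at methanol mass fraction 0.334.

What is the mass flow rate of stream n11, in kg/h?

2310 kg/h

Let n11 be the unknown flow. Total out = 2021 + n11.
methanol balance: 827.47 + 0.268·n11 = 0.334·(2021 + n11)
(0.268 − 0.334)·n11 = 0.334×2021 − 827.47 = -152.45
n11 = -152.45 / -0.066 = 2309.9 kg/h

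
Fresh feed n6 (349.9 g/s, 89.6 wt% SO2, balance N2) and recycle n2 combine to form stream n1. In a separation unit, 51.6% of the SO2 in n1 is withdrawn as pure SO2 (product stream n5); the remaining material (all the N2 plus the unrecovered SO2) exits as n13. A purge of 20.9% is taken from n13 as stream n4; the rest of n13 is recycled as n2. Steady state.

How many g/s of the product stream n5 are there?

262.1 g/s

SO2 in n1: m_A = 349.9×0.896 + (1−0.209)·(1−0.516)·m_A, so m_A = 313.51/0.6172 = 507.99 g/s.
Product n5 = 0.516×507.99 = 262.12 g/s.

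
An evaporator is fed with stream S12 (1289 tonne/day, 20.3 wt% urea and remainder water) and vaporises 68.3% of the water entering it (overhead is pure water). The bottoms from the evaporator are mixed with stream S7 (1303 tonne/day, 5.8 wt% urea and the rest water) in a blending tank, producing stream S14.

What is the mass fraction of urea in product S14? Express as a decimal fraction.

Vapour removed = 0.683×0.797×1289 = 701.67 tonne/day; concentrate = 587.33 tonne/day.
urea reaching the mixer = 261.67 (from concentrate) + 1303×0.058 = 337.24 tonne/day.
Product flow = 587.33 + 1303 = 1890.3 tonne/day; urea fraction = 0.1784.

0.1784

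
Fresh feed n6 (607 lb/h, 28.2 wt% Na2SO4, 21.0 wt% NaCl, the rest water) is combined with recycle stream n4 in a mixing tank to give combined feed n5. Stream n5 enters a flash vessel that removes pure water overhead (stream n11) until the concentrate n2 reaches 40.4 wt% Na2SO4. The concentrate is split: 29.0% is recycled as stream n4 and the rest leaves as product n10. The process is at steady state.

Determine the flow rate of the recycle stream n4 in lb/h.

173.1 lb/h

Overall Na2SO4 balance (none leaves overhead): Na2SO4 in fresh feed = Na2SO4 in product, i.e. 607×0.282 = (1−0.290)·n2·0.404.
n2 = 171.17/(0.404×0.710) = 596.76 lb/h.
Recycle n4 = 0.290×596.76 = 173.06 lb/h.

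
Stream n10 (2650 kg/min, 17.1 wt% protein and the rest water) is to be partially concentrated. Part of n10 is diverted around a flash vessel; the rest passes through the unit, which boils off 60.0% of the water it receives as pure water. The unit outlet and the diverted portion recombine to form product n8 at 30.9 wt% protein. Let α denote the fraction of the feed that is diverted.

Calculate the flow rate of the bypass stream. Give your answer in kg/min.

270.6 kg/min

All 2650×0.171 = 453.15 kg/min of protein reaches n8, so n8 = 453.15/0.309 = 1466.5 kg/min and vapour = 1183.5 kg/min.
The evaporator receives (1−α)·2650 of feed at 0.829 water and removes 0.600 of that water:
0.600×0.829×(1−α)×2650 = 1183.5
(1−α) = 1183.5/1318.1 = 0.8979;  α = 0.1021.
Bypass flow = 0.1021×2650 = 270.64 kg/min.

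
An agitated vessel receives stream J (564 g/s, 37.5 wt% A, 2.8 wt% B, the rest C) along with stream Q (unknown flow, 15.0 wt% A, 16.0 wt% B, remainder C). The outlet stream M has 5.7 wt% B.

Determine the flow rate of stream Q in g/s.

158.8 g/s

Let Q be the unknown flow. Total out = 564 + Q.
B balance: 15.792 + 0.160·Q = 0.057·(564 + Q)
(0.160 − 0.057)·Q = 0.057×564 − 15.792 = 16.356
Q = 16.356 / 0.103 = 158.8 g/s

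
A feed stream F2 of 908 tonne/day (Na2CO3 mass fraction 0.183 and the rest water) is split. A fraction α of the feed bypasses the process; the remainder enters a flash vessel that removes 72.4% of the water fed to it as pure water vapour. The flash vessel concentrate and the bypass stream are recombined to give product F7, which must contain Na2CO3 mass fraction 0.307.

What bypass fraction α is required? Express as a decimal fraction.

0.317

All 908×0.183 = 166.16 tonne/day of Na2CO3 reaches F7, so F7 = 166.16/0.307 = 541.25 tonne/day and vapour = 366.75 tonne/day.
The evaporator receives (1−α)·908 of feed at 0.817 water and removes 0.724 of that water:
0.724×0.817×(1−α)×908 = 366.75
(1−α) = 366.75/537.09 = 0.6828;  α = 0.3172.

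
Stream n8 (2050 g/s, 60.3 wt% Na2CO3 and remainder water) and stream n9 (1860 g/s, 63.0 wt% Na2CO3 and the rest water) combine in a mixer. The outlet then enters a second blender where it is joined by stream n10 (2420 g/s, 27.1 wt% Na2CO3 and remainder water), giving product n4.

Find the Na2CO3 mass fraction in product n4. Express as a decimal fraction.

0.484

Overall, product flow = 6330 g/s.
Na2CO3 in = 2050×0.603 + 1860×0.630 + 2420×0.271 = 3063.8 g/s.
Na2CO3 fraction in n4 = 0.484.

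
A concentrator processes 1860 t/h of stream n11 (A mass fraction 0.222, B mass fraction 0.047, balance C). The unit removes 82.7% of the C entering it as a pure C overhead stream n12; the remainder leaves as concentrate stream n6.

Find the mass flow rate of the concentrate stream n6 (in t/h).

735.6 t/h

C entering = 1860×0.731 = 1359.7 t/h; overhead removed = 0.827×1359.7 = 1124.4 t/h.
Concentrate = 1860 − 1124.4 = 735.56 t/h.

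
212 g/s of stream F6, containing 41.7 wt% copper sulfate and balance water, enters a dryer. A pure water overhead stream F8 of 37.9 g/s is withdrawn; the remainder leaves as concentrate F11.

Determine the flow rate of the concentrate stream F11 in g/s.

Concentrate = 212 − 37.9 = 174.1 g/s.

174.1 g/s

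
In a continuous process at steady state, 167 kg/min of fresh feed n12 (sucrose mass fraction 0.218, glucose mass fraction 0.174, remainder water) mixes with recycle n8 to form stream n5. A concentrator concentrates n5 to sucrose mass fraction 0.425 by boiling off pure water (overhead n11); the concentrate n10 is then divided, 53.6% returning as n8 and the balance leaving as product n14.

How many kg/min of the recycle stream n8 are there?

98.95 kg/min

Overall sucrose balance (none leaves overhead): sucrose in fresh feed = sucrose in product, i.e. 167×0.218 = (1−0.536)·n10·0.425.
n10 = 36.406/(0.425×0.464) = 184.61 kg/min.
Recycle n8 = 0.536×184.61 = 98.953 kg/min.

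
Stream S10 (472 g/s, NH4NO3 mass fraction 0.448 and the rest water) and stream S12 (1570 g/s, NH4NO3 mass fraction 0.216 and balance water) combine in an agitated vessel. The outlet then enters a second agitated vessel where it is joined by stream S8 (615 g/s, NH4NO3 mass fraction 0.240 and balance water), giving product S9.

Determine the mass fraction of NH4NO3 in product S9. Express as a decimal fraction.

Overall, product flow = 2657 g/s.
NH4NO3 in = 472×0.448 + 1570×0.216 + 615×0.240 = 698.18 g/s.
NH4NO3 fraction in S9 = 0.263.

0.263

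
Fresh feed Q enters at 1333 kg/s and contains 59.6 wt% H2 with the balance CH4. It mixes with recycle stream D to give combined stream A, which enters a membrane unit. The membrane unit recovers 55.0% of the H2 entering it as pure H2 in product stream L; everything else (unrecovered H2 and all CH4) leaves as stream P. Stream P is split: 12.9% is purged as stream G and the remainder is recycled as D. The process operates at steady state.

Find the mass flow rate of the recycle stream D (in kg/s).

4148 kg/s

CH4 enters only via Q and leaves only via the purge: 1333×0.404 = 0.129×(CH4 in P), and the membrane unit passes all CH4, so CH4 in A = CH4 in P = 4174.7 kg/s.
H2 in A: m_A = 1333×0.596 + (1−0.129)·(1−0.550)·m_A, so m_A = 794.47/0.6080 = 1306.6 kg/s.
P = (1−0.550)×1306.6 + 4174.7 = 4762.6 kg/s.
Recycle D = (1−0.129)×4762.6 = 4148.3 kg/s.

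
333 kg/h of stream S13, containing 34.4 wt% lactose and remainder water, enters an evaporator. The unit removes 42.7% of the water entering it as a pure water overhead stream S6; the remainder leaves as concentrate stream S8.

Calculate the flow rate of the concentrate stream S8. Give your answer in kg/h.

239.7 kg/h

water entering = 333×0.656 = 218.45 kg/h; overhead removed = 0.427×218.45 = 93.277 kg/h.
Concentrate = 333 − 93.277 = 239.72 kg/h.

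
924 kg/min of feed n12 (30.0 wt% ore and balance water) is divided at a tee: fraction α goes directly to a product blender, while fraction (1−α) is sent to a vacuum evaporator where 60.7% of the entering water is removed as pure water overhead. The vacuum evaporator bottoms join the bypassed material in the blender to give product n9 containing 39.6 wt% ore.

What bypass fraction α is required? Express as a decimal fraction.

All 924×0.300 = 277.2 kg/min of ore reaches n9, so n9 = 277.2/0.396 = 700 kg/min and vapour = 224 kg/min.
The evaporator receives (1−α)·924 of feed at 0.700 water and removes 0.607 of that water:
0.607×0.700×(1−α)×924 = 224
(1−α) = 224/392.61 = 0.5705;  α = 0.4295.

0.429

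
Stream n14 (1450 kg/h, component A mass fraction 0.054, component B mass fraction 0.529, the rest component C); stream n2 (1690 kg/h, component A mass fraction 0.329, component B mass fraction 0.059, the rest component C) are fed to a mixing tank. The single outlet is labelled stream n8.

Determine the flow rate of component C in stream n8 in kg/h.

component C out = component C in = 1450×0.417 + 1690×0.612 = 1638.9 kg/h.

1639 kg/h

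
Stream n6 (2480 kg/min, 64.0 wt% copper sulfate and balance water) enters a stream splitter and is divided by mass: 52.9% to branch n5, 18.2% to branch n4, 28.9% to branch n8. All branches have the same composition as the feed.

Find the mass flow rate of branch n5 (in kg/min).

1312 kg/min

Branch n5 flow = 0.529×2480 = 1311.9 kg/min.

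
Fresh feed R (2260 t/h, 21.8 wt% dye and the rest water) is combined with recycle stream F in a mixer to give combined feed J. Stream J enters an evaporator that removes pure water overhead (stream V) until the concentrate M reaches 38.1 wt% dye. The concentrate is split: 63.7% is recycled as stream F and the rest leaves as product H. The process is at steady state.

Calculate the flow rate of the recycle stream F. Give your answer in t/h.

Overall dye balance (none leaves overhead): dye in fresh feed = dye in product, i.e. 2260×0.218 = (1−0.637)·M·0.381.
M = 492.68/(0.381×0.363) = 3562.3 t/h.
Recycle F = 0.637×3562.3 = 2269.2 t/h.

2269 t/h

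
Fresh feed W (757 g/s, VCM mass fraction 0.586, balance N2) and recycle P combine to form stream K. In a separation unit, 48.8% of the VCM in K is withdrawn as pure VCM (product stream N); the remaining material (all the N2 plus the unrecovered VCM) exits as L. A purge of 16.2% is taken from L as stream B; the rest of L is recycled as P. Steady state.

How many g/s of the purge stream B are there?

N2 enters only via W and leaves only via the purge: 757×0.414 = 0.162×(N2 in L), and the separation unit passes all N2, so N2 in K = N2 in L = 1934.6 g/s.
VCM in K: m_A = 757×0.586 + (1−0.162)·(1−0.488)·m_A, so m_A = 443.6/0.5709 = 776.96 g/s.
L = (1−0.488)×776.96 + 1934.6 = 2332.4 g/s.
Purge B = 0.162×2332.4 = 377.84 g/s.

377.8 g/s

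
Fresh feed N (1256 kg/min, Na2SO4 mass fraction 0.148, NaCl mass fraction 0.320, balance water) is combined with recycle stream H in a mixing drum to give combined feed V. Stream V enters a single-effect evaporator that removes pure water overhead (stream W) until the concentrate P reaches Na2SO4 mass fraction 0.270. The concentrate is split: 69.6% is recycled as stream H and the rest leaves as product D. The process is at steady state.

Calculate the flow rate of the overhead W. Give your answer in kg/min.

567.5 kg/min

Overall Na2SO4 balance (none leaves overhead): Na2SO4 in fresh feed = Na2SO4 in product, i.e. 1256×0.148 = (1−0.696)·P·0.270.
P = 185.89/(0.270×0.304) = 2264.7 kg/min.
Recycle H = 0.696×2264.7 = 1576.2 kg/min.
Combined feed V = 1256 + 1576.2 = 2832.2 kg/min.
Overhead W = V − P = 2832.2 − 2264.7 = 567.53 kg/min.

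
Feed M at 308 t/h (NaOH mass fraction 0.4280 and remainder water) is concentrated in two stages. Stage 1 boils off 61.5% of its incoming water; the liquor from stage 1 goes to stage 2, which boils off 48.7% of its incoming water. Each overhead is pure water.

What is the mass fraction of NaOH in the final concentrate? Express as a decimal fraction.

water in feed = 308×0.572 = 176.18 t/h.
After stage 1: water left = (1−0.615)×176.18 = 67.828; stream total = 199.65 t/h.
After stage 2: water left = (1−0.487)×67.828 = 34.796; final concentrate = 166.62 t/h.
NaOH fraction = 131.82/166.62 = 0.7912.

0.7912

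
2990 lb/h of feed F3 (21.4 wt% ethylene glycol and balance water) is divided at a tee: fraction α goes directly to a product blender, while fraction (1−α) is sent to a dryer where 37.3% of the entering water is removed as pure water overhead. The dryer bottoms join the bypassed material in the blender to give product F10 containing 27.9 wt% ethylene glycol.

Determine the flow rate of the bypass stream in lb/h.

All 2990×0.214 = 639.86 lb/h of ethylene glycol reaches F10, so F10 = 639.86/0.279 = 2293.4 lb/h and vapour = 696.59 lb/h.
The evaporator receives (1−α)·2990 of feed at 0.786 water and removes 0.373 of that water:
0.373×0.786×(1−α)×2990 = 696.59
(1−α) = 696.59/876.6 = 0.7947;  α = 0.2053.
Bypass flow = 0.2053×2990 = 613.99 lb/h.

614 lb/h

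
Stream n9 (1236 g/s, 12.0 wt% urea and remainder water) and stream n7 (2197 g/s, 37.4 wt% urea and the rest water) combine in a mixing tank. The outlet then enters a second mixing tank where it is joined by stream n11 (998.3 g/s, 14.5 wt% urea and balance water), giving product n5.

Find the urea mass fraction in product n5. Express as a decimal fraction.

Overall, product flow = 4431.3 g/s.
urea in = 1236×0.120 + 2197×0.374 + 998.3×0.145 = 1114.8 g/s.
urea fraction in n5 = 0.252.

0.252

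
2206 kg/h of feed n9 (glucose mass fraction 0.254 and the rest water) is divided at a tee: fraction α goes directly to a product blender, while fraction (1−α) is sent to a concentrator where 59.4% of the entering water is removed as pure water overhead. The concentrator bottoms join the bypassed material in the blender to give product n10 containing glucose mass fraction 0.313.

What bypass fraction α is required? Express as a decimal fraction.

All 2206×0.254 = 560.32 kg/h of glucose reaches n10, so n10 = 560.32/0.313 = 1790.2 kg/h and vapour = 415.83 kg/h.
The evaporator receives (1−α)·2206 of feed at 0.746 water and removes 0.594 of that water:
0.594×0.746×(1−α)×2206 = 415.83
(1−α) = 415.83/977.53 = 0.4254;  α = 0.5746.

0.575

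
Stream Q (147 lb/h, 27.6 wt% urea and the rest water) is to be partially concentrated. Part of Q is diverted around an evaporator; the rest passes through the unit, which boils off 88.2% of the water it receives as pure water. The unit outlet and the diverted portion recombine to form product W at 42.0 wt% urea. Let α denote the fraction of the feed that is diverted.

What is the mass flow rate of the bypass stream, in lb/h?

68.07 lb/h

All 147×0.276 = 40.572 lb/h of urea reaches W, so W = 40.572/0.420 = 96.6 lb/h and vapour = 50.4 lb/h.
The evaporator receives (1−α)·147 of feed at 0.724 water and removes 0.882 of that water:
0.882×0.724×(1−α)×147 = 50.4
(1−α) = 50.4/93.869 = 0.5369;  α = 0.4631.
Bypass flow = 0.4631×147 = 68.073 lb/h.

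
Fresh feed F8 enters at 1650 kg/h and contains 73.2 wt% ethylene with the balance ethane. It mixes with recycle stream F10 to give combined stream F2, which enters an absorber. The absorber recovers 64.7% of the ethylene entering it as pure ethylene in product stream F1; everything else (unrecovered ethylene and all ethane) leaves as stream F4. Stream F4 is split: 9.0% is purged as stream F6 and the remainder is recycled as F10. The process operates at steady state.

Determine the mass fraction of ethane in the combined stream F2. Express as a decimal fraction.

ethane enters only via F8 and leaves only via the purge: 1650×0.268 = 0.090×(ethane in F4), and the absorber passes all ethane, so ethane in F2 = ethane in F4 = 4913.3 kg/h.
ethylene in F2: m_A = 1650×0.732 + (1−0.090)·(1−0.647)·m_A, so m_A = 1207.8/0.6788 = 1779.4 kg/h.
F2 = 1779.4 + 4913.3 = 6692.7 kg/h.
ethane fraction in F2 = 4913.3/6692.7 = 0.734.

0.734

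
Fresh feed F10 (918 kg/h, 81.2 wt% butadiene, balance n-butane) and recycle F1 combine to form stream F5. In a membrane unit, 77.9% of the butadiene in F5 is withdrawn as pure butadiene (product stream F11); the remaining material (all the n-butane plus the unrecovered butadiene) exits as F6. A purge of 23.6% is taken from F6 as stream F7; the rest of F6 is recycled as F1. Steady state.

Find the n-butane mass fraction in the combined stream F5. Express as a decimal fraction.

0.449

n-butane enters only via F10 and leaves only via the purge: 918×0.188 = 0.236×(n-butane in F6), and the membrane unit passes all n-butane, so n-butane in F5 = n-butane in F6 = 731.29 kg/h.
butadiene in F5: m_A = 918×0.812 + (1−0.236)·(1−0.779)·m_A, so m_A = 745.42/0.8312 = 896.84 kg/h.
F5 = 896.84 + 731.29 = 1628.1 kg/h.
n-butane fraction in F5 = 731.29/1628.1 = 0.449.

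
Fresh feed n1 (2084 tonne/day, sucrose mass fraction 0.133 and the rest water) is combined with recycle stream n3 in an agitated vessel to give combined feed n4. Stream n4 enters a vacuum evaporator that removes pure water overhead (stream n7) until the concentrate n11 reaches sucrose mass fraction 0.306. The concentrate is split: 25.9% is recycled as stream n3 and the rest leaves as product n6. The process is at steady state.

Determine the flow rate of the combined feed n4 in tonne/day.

2401 tonne/day

Overall sucrose balance (none leaves overhead): sucrose in fresh feed = sucrose in product, i.e. 2084×0.133 = (1−0.259)·n11·0.306.
n11 = 277.17/(0.306×0.741) = 1222.4 tonne/day.
Recycle n3 = 0.259×1222.4 = 316.6 tonne/day.
Combined feed n4 = 2084 + 316.6 = 2400.6 tonne/day.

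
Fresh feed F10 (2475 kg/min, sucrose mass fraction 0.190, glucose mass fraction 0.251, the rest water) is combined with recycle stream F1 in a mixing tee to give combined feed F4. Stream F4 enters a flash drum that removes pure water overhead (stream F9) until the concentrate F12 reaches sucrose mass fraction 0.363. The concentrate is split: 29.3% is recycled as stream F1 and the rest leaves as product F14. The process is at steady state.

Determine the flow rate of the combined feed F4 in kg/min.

3012 kg/min

Overall sucrose balance (none leaves overhead): sucrose in fresh feed = sucrose in product, i.e. 2475×0.190 = (1−0.293)·F12·0.363.
F12 = 470.25/(0.363×0.707) = 1832.3 kg/min.
Recycle F1 = 0.293×1832.3 = 536.87 kg/min.
Combined feed F4 = 2475 + 536.87 = 3011.9 kg/min.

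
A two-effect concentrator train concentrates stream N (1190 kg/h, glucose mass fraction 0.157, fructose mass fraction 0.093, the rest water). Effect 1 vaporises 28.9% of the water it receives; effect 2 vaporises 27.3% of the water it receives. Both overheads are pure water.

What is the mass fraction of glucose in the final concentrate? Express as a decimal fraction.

0.246

water in feed = 1190×0.750 = 892.5 kg/h.
After stage 1: water left = (1−0.289)×892.5 = 634.57; stream total = 932.07 kg/h.
After stage 2: water left = (1−0.273)×634.57 = 461.33; final concentrate = 758.83 kg/h.
glucose fraction = 186.83/758.83 = 0.246.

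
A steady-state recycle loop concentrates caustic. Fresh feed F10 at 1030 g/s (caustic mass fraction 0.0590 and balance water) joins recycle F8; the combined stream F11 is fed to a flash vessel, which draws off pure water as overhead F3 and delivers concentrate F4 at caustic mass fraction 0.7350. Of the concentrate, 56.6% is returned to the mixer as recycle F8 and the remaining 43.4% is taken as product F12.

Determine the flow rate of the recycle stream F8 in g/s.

Overall caustic balance (none leaves overhead): caustic in fresh feed = caustic in product, i.e. 1030×0.059 = (1−0.566)·F4·0.735.
F4 = 60.77/(0.735×0.434) = 190.51 g/s.
Recycle F8 = 0.566×190.51 = 107.83 g/s.

107.8 g/s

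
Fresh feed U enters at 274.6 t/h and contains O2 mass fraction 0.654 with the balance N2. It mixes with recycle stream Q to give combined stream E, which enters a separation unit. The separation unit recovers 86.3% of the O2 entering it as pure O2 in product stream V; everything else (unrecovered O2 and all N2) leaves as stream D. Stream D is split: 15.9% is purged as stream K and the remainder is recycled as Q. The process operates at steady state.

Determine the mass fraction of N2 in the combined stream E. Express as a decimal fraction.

N2 enters only via U and leaves only via the purge: 274.6×0.346 = 0.159×(N2 in D), and the separation unit passes all N2, so N2 in E = N2 in D = 597.56 t/h.
O2 in E: m_A = 274.6×0.654 + (1−0.159)·(1−0.863)·m_A, so m_A = 179.59/0.8848 = 202.97 t/h.
E = 202.97 + 597.56 = 800.53 t/h.
N2 fraction in E = 597.56/800.53 = 0.746.

0.746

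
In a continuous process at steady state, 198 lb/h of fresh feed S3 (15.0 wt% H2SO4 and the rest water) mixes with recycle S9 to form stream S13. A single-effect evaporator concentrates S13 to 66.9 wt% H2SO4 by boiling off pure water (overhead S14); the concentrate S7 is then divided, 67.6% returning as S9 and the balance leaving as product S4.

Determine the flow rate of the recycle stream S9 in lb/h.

92.63 lb/h

Overall H2SO4 balance (none leaves overhead): H2SO4 in fresh feed = H2SO4 in product, i.e. 198×0.150 = (1−0.676)·S7·0.669.
S7 = 29.7/(0.669×0.324) = 137.02 lb/h.
Recycle S9 = 0.676×137.02 = 92.626 lb/h.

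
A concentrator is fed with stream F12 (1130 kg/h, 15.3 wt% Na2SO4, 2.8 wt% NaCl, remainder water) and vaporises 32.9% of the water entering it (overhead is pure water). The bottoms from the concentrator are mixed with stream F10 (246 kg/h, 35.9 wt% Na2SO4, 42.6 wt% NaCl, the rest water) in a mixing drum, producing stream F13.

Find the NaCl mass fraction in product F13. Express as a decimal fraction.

0.127

Vapour removed = 0.329×0.819×1130 = 304.48 kg/h; concentrate = 825.52 kg/h.
NaCl reaching the mixer = 31.64 (from concentrate) + 246×0.426 = 136.44 kg/h.
Product flow = 825.52 + 246 = 1071.5 kg/h; NaCl fraction = 0.127.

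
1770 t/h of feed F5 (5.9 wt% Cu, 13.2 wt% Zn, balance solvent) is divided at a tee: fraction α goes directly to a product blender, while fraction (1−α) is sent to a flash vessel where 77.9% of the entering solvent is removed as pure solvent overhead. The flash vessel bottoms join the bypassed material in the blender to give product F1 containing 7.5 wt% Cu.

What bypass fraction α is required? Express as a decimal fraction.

All 1770×0.059 = 104.43 t/h of Cu reaches F1, so F1 = 104.43/0.075 = 1392.4 t/h and vapour = 377.6 t/h.
The evaporator receives (1−α)·1770 of feed at 0.809 solvent and removes 0.779 of that solvent:
0.779×0.809×(1−α)×1770 = 377.6
(1−α) = 377.6/1115.5 = 0.3385;  α = 0.6615.

0.661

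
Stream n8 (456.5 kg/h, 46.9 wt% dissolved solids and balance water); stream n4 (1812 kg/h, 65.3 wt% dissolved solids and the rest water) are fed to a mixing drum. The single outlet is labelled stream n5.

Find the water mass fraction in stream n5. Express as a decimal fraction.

0.384

Total flow out = 456.5 + 1812 = 2268.5 kg/h.
water in = 456.5×0.531 + 1812×0.347 = 871.17 kg/h.
water mass fraction in n5 = 871.17/2268.5 = 0.384.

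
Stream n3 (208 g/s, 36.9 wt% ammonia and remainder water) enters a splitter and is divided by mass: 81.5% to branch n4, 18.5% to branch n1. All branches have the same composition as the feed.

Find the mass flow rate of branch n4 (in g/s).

169.5 g/s

Branch n4 flow = 0.815×208 = 169.52 g/s.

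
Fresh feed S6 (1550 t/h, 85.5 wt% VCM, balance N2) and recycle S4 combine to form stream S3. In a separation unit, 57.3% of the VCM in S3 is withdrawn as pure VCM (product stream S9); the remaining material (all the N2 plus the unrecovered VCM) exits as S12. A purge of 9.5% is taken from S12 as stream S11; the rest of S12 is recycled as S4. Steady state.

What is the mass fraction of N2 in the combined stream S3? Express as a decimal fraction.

N2 enters only via S6 and leaves only via the purge: 1550×0.145 = 0.095×(N2 in S12), and the separation unit passes all N2, so N2 in S3 = N2 in S12 = 2365.8 t/h.
VCM in S3: m_A = 1550×0.855 + (1−0.095)·(1−0.573)·m_A, so m_A = 1325.2/0.6136 = 2159.9 t/h.
S3 = 2159.9 + 2365.8 = 4525.7 t/h.
N2 fraction in S3 = 2365.8/4525.7 = 0.523.

0.523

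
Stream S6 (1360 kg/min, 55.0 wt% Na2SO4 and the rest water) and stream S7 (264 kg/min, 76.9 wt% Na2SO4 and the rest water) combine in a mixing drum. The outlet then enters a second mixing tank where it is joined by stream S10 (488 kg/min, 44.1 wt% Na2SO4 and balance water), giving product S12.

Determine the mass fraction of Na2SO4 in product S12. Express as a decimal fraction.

0.552

Overall, product flow = 2112 kg/min.
Na2SO4 in = 1360×0.550 + 264×0.769 + 488×0.441 = 1166.2 kg/min.
Na2SO4 fraction in S12 = 0.552.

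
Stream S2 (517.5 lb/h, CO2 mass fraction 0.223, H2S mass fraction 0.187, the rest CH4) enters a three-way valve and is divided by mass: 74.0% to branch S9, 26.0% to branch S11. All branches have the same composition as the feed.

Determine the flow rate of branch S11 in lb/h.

Branch S11 flow = 0.260×517.5 = 134.55 lb/h.

134.6 lb/h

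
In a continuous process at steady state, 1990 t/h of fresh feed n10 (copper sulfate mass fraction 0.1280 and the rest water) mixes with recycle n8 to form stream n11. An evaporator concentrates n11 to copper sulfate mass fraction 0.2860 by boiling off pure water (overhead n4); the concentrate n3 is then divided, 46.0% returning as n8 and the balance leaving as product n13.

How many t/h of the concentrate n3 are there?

Overall copper sulfate balance (none leaves overhead): copper sulfate in fresh feed = copper sulfate in product, i.e. 1990×0.128 = (1−0.460)·n3·0.286.
n3 = 254.72/(0.286×0.540) = 1649.3 t/h.

1649 t/h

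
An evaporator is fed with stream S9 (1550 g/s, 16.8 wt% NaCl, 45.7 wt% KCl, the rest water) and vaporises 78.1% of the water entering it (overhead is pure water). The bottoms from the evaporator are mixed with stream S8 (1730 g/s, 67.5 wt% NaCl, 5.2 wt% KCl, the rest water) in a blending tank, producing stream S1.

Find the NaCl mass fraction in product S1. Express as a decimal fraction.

Vapour removed = 0.781×0.375×1550 = 453.96 g/s; concentrate = 1096 g/s.
NaCl reaching the mixer = 260.4 (from concentrate) + 1730×0.675 = 1428.2 g/s.
Product flow = 1096 + 1730 = 2826 g/s; NaCl fraction = 0.505.

0.505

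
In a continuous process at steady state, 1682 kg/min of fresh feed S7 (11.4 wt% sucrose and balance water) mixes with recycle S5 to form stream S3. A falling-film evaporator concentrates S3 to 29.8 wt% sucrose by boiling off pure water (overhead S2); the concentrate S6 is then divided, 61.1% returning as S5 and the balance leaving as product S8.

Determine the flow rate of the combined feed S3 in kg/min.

2693 kg/min

Overall sucrose balance (none leaves overhead): sucrose in fresh feed = sucrose in product, i.e. 1682×0.114 = (1−0.611)·S6·0.298.
S6 = 191.75/(0.298×0.389) = 1654.1 kg/min.
Recycle S5 = 0.611×1654.1 = 1010.7 kg/min.
Combined feed S3 = 1682 + 1010.7 = 2692.7 kg/min.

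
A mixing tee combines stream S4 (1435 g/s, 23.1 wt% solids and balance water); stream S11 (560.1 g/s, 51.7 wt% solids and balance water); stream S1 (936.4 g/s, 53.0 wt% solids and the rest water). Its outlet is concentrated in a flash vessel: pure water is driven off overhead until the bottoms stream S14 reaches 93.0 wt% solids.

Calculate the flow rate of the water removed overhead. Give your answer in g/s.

1730 g/s

solids entering = 1435×0.231 + 560.1×0.517 + 936.4×0.530 = 1117.3 g/s.
All solids reports to S14, so S14 = 1117.3/0.930 = 1201.5 g/s.
Total feed = 2931.5 g/s; overhead = 2931.5 − 1201.5 = 1730 g/s.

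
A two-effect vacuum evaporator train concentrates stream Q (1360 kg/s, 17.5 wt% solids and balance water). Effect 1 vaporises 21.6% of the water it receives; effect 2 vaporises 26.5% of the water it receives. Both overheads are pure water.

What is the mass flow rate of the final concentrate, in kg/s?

water in feed = 1360×0.825 = 1122 kg/s.
After stage 1: water left = (1−0.216)×1122 = 879.65; stream total = 1117.6 kg/s.
After stage 2: water left = (1−0.265)×879.65 = 646.54; final concentrate = 884.54 kg/s.

884.5 kg/s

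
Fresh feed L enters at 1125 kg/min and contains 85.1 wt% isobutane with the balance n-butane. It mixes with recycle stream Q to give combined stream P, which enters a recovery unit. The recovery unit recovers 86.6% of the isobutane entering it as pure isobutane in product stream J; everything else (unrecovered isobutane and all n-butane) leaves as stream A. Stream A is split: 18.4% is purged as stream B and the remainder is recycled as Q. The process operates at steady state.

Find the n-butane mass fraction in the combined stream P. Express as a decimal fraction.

n-butane enters only via L and leaves only via the purge: 1125×0.149 = 0.184×(n-butane in A), and the recovery unit passes all n-butane, so n-butane in P = n-butane in A = 911.01 kg/min.
isobutane in P: m_A = 1125×0.851 + (1−0.184)·(1−0.866)·m_A, so m_A = 957.38/0.8907 = 1074.9 kg/min.
P = 1074.9 + 911.01 = 1985.9 kg/min.
n-butane fraction in P = 911.01/1985.9 = 0.459.

0.459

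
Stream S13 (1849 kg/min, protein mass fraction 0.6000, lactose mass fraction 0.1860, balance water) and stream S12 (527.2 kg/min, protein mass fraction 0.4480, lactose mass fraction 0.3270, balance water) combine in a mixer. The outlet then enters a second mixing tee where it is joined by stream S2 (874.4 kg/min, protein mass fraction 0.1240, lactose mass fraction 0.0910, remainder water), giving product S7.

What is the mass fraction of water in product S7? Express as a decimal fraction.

0.3694

Overall, product flow = 3250.6 kg/min.
water in = 1849×0.214 + 527.2×0.225 + 874.4×0.785 = 1200.7 kg/min.
water fraction in S7 = 0.3694.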